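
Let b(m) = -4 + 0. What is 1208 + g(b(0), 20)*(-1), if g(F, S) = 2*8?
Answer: 1192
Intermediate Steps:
b(m) = -4
g(F, S) = 16
1208 + g(b(0), 20)*(-1) = 1208 + 16*(-1) = 1208 - 16 = 1192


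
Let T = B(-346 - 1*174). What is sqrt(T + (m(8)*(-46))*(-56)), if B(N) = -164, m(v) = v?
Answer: 2*sqrt(5111) ≈ 142.98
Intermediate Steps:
T = -164
sqrt(T + (m(8)*(-46))*(-56)) = sqrt(-164 + (8*(-46))*(-56)) = sqrt(-164 - 368*(-56)) = sqrt(-164 + 20608) = sqrt(20444) = 2*sqrt(5111)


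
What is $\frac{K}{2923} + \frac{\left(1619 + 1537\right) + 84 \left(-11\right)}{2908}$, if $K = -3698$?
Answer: $- \frac{1057412}{2125021} \approx -0.4976$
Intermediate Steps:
$\frac{K}{2923} + \frac{\left(1619 + 1537\right) + 84 \left(-11\right)}{2908} = - \frac{3698}{2923} + \frac{\left(1619 + 1537\right) + 84 \left(-11\right)}{2908} = \left(-3698\right) \frac{1}{2923} + \left(3156 - 924\right) \frac{1}{2908} = - \frac{3698}{2923} + 2232 \cdot \frac{1}{2908} = - \frac{3698}{2923} + \frac{558}{727} = - \frac{1057412}{2125021}$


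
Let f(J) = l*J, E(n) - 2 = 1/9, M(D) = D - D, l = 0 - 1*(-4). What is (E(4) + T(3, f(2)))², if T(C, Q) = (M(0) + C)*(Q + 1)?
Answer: 68644/81 ≈ 847.46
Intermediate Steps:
l = 4 (l = 0 + 4 = 4)
M(D) = 0
E(n) = 19/9 (E(n) = 2 + 1/9 = 2 + ⅑ = 19/9)
f(J) = 4*J
T(C, Q) = C*(1 + Q) (T(C, Q) = (0 + C)*(Q + 1) = C*(1 + Q))
(E(4) + T(3, f(2)))² = (19/9 + 3*(1 + 4*2))² = (19/9 + 3*(1 + 8))² = (19/9 + 3*9)² = (19/9 + 27)² = (262/9)² = 68644/81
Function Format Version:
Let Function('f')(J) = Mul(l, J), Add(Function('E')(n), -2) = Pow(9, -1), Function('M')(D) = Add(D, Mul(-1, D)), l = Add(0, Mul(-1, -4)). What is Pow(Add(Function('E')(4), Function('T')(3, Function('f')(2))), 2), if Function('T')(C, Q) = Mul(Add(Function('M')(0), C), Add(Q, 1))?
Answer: Rational(68644, 81) ≈ 847.46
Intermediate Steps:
l = 4 (l = Add(0, 4) = 4)
Function('M')(D) = 0
Function('E')(n) = Rational(19, 9) (Function('E')(n) = Add(2, Pow(9, -1)) = Add(2, Rational(1, 9)) = Rational(19, 9))
Function('f')(J) = Mul(4, J)
Function('T')(C, Q) = Mul(C, Add(1, Q)) (Function('T')(C, Q) = Mul(Add(0, C), Add(Q, 1)) = Mul(C, Add(1, Q)))
Pow(Add(Function('E')(4), Function('T')(3, Function('f')(2))), 2) = Pow(Add(Rational(19, 9), Mul(3, Add(1, Mul(4, 2)))), 2) = Pow(Add(Rational(19, 9), Mul(3, Add(1, 8))), 2) = Pow(Add(Rational(19, 9), Mul(3, 9)), 2) = Pow(Add(Rational(19, 9), 27), 2) = Pow(Rational(262, 9), 2) = Rational(68644, 81)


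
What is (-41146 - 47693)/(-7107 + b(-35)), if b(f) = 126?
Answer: 29613/2327 ≈ 12.726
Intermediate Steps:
(-41146 - 47693)/(-7107 + b(-35)) = (-41146 - 47693)/(-7107 + 126) = -88839/(-6981) = -88839*(-1/6981) = 29613/2327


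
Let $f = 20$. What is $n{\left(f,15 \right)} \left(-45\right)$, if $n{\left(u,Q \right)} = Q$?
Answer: $-675$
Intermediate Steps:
$n{\left(f,15 \right)} \left(-45\right) = 15 \left(-45\right) = -675$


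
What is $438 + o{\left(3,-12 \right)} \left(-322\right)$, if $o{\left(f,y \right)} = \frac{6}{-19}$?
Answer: $\frac{10254}{19} \approx 539.68$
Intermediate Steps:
$o{\left(f,y \right)} = - \frac{6}{19}$ ($o{\left(f,y \right)} = 6 \left(- \frac{1}{19}\right) = - \frac{6}{19}$)
$438 + o{\left(3,-12 \right)} \left(-322\right) = 438 - - \frac{1932}{19} = 438 + \frac{1932}{19} = \frac{10254}{19}$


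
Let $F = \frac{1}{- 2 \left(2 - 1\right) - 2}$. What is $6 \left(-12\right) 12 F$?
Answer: $216$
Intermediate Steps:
$F = - \frac{1}{4}$ ($F = \frac{1}{\left(-2\right) 1 - 2} = \frac{1}{-2 - 2} = \frac{1}{-4} = - \frac{1}{4} \approx -0.25$)
$6 \left(-12\right) 12 F = 6 \left(-12\right) 12 \left(- \frac{1}{4}\right) = \left(-72\right) 12 \left(- \frac{1}{4}\right) = \left(-864\right) \left(- \frac{1}{4}\right) = 216$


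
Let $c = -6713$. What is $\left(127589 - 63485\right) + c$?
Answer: $57391$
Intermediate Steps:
$\left(127589 - 63485\right) + c = \left(127589 - 63485\right) - 6713 = 64104 - 6713 = 57391$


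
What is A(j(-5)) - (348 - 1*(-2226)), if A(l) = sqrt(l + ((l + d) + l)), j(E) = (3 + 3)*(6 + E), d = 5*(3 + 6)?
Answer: -2574 + 3*sqrt(7) ≈ -2566.1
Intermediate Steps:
d = 45 (d = 5*9 = 45)
j(E) = 36 + 6*E (j(E) = 6*(6 + E) = 36 + 6*E)
A(l) = sqrt(45 + 3*l) (A(l) = sqrt(l + ((l + 45) + l)) = sqrt(l + ((45 + l) + l)) = sqrt(l + (45 + 2*l)) = sqrt(45 + 3*l))
A(j(-5)) - (348 - 1*(-2226)) = sqrt(45 + 3*(36 + 6*(-5))) - (348 - 1*(-2226)) = sqrt(45 + 3*(36 - 30)) - (348 + 2226) = sqrt(45 + 3*6) - 1*2574 = sqrt(45 + 18) - 2574 = sqrt(63) - 2574 = 3*sqrt(7) - 2574 = -2574 + 3*sqrt(7)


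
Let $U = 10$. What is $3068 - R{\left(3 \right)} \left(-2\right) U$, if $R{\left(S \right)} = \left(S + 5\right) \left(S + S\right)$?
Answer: $4028$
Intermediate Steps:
$R{\left(S \right)} = 2 S \left(5 + S\right)$ ($R{\left(S \right)} = \left(5 + S\right) 2 S = 2 S \left(5 + S\right)$)
$3068 - R{\left(3 \right)} \left(-2\right) U = 3068 - 2 \cdot 3 \left(5 + 3\right) \left(-2\right) 10 = 3068 - 2 \cdot 3 \cdot 8 \left(-2\right) 10 = 3068 - 48 \left(-2\right) 10 = 3068 - \left(-96\right) 10 = 3068 - -960 = 3068 + 960 = 4028$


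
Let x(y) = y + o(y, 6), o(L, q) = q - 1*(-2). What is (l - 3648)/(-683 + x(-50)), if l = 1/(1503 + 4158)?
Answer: 20651327/4104225 ≈ 5.0317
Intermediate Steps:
l = 1/5661 ≈ 0.00017665
o(L, q) = 2 + q (o(L, q) = q + 2 = 2 + q)
x(y) = 8 + y (x(y) = y + (2 + 6) = y + 8 = 8 + y)
(l - 3648)/(-683 + x(-50)) = (1/5661 - 3648)/(-683 + (8 - 50)) = -20651327/(5661*(-683 - 42)) = -20651327/5661/(-725) = -20651327/5661*(-1/725) = 20651327/4104225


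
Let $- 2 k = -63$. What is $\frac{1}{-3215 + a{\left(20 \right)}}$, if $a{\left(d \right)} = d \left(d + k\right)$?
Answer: $- \frac{1}{2185} \approx -0.00045767$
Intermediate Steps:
$k = \frac{63}{2}$ ($k = \left(- \frac{1}{2}\right) \left(-63\right) = \frac{63}{2} \approx 31.5$)
$a{\left(d \right)} = d \left(\frac{63}{2} + d\right)$ ($a{\left(d \right)} = d \left(d + \frac{63}{2}\right) = d \left(\frac{63}{2} + d\right)$)
$\frac{1}{-3215 + a{\left(20 \right)}} = \frac{1}{-3215 + \frac{1}{2} \cdot 20 \left(63 + 2 \cdot 20\right)} = \frac{1}{-3215 + \frac{1}{2} \cdot 20 \left(63 + 40\right)} = \frac{1}{-3215 + \frac{1}{2} \cdot 20 \cdot 103} = \frac{1}{-3215 + 1030} = \frac{1}{-2185} = - \frac{1}{2185}$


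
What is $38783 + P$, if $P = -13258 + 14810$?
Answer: $40335$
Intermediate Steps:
$P = 1552$
$38783 + P = 38783 + 1552 = 40335$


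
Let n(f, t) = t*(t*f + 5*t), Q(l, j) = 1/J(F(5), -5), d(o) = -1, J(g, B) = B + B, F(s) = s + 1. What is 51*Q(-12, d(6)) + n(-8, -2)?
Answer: -171/10 ≈ -17.100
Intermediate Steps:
F(s) = 1 + s
J(g, B) = 2*B
Q(l, j) = -⅒ (Q(l, j) = 1/(2*(-5)) = 1/(-10) = -⅒)
n(f, t) = t*(5*t + f*t) (n(f, t) = t*(f*t + 5*t) = t*(5*t + f*t))
51*Q(-12, d(6)) + n(-8, -2) = 51*(-⅒) + (-2)²*(5 - 8) = -51/10 + 4*(-3) = -51/10 - 12 = -171/10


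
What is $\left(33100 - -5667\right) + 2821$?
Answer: $41588$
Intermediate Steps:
$\left(33100 - -5667\right) + 2821 = \left(33100 + \left(-3751 + 9418\right)\right) + 2821 = \left(33100 + 5667\right) + 2821 = 38767 + 2821 = 41588$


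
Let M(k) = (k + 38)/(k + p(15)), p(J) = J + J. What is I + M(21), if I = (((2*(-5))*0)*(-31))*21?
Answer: 59/51 ≈ 1.1569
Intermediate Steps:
p(J) = 2*J
I = 0 (I = (-10*0*(-31))*21 = (0*(-31))*21 = 0*21 = 0)
M(k) = (38 + k)/(30 + k) (M(k) = (k + 38)/(k + 2*15) = (38 + k)/(k + 30) = (38 + k)/(30 + k))
I + M(21) = 0 + (38 + 21)/(30 + 21) = 0 + 59/51 = 59/51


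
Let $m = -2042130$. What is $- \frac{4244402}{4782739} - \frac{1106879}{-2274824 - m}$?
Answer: $\frac{4306266482593}{1112914668866} \approx 3.8694$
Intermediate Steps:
$- \frac{4244402}{4782739} - \frac{1106879}{-2274824 - m} = - \frac{4244402}{4782739} - \frac{1106879}{-2274824 - -2042130} = \left(-4244402\right) \frac{1}{4782739} - \frac{1106879}{-2274824 + 2042130} = - \frac{4244402}{4782739} - \frac{1106879}{-232694} = - \frac{4244402}{4782739} - - \frac{1106879}{232694} = - \frac{4244402}{4782739} + \frac{1106879}{232694} = \frac{4306266482593}{1112914668866}$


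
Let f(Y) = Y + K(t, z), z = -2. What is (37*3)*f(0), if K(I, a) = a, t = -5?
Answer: -222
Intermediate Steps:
f(Y) = -2 + Y (f(Y) = Y - 2 = -2 + Y)
(37*3)*f(0) = (37*3)*(-2 + 0) = 111*(-2) = -222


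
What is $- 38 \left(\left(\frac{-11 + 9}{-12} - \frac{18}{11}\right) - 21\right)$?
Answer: $\frac{28177}{33} \approx 853.85$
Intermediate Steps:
$- 38 \left(\left(\frac{-11 + 9}{-12} - \frac{18}{11}\right) - 21\right) = - 38 \left(\left(\left(-2\right) \left(- \frac{1}{12}\right) - \frac{18}{11}\right) - 21\right) = - 38 \left(\left(\frac{1}{6} - \frac{18}{11}\right) - 21\right) = - 38 \left(- \frac{97}{66} - 21\right) = \left(-38\right) \left(- \frac{1483}{66}\right) = \frac{28177}{33}$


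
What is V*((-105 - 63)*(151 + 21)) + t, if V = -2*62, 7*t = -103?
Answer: 25081625/7 ≈ 3.5831e+6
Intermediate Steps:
t = -103/7 (t = (⅐)*(-103) = -103/7 ≈ -14.714)
V = -124
V*((-105 - 63)*(151 + 21)) + t = -124*(-105 - 63)*(151 + 21) - 103/7 = -(-20832)*172 - 103/7 = -124*(-28896) - 103/7 = 3583104 - 103/7 = 25081625/7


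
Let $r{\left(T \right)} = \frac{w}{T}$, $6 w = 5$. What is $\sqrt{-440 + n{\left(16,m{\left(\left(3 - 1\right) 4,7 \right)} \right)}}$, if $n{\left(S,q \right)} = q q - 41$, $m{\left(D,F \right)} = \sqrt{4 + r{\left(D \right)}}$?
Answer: $\frac{i \sqrt{68673}}{12} \approx 21.838 i$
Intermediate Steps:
$w = \frac{5}{6}$ ($w = \frac{1}{6} \cdot 5 = \frac{5}{6} \approx 0.83333$)
$r{\left(T \right)} = \frac{5}{6 T}$
$m{\left(D,F \right)} = \sqrt{4 + \frac{5}{6 D}}$
$n{\left(S,q \right)} = -41 + q^{2}$ ($n{\left(S,q \right)} = q^{2} - 41 = -41 + q^{2}$)
$\sqrt{-440 + n{\left(16,m{\left(\left(3 - 1\right) 4,7 \right)} \right)}} = \sqrt{-440 - \left(41 - \left(\frac{\sqrt{144 + \frac{30}{\left(3 - 1\right) 4}}}{6}\right)^{2}\right)} = \sqrt{-440 - \left(41 - \left(\frac{\sqrt{144 + \frac{30}{2 \cdot 4}}}{6}\right)^{2}\right)} = \sqrt{-440 - \left(41 - \left(\frac{\sqrt{144 + \frac{30}{8}}}{6}\right)^{2}\right)} = \sqrt{-440 - \left(41 - \left(\frac{\sqrt{144 + 30 \cdot \frac{1}{8}}}{6}\right)^{2}\right)} = \sqrt{-440 - \left(41 - \left(\frac{\sqrt{144 + \frac{15}{4}}}{6}\right)^{2}\right)} = \sqrt{-440 - \left(41 - \left(\frac{\sqrt{\frac{591}{4}}}{6}\right)^{2}\right)} = \sqrt{-440 - \left(41 - \left(\frac{\frac{1}{2} \sqrt{591}}{6}\right)^{2}\right)} = \sqrt{-440 - \left(41 - \left(\frac{\sqrt{591}}{12}\right)^{2}\right)} = \sqrt{-440 + \left(-41 + \frac{197}{48}\right)} = \sqrt{-440 - \frac{1771}{48}} = \sqrt{- \frac{22891}{48}} = \frac{i \sqrt{68673}}{12}$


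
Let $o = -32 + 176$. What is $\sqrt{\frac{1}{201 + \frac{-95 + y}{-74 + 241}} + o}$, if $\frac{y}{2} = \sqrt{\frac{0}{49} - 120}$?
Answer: $\frac{\sqrt{\frac{4820135 + 576 i \sqrt{30}}{8368 + i \sqrt{30}}}}{2} \approx 12.0 - 1.3607 \cdot 10^{-7} i$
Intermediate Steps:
$y = 4 i \sqrt{30}$ ($y = 2 \sqrt{\frac{0}{49} - 120} = 2 \sqrt{0 \cdot \frac{1}{49} - 120} = 2 \sqrt{0 - 120} = 2 \sqrt{-120} = 2 \cdot 2 i \sqrt{30} = 4 i \sqrt{30} \approx 21.909 i$)
$o = 144$
$\sqrt{\frac{1}{201 + \frac{-95 + y}{-74 + 241}} + o} = \sqrt{\frac{1}{201 + \frac{-95 + 4 i \sqrt{30}}{-74 + 241}} + 144} = \sqrt{\frac{1}{201 + \frac{-95 + 4 i \sqrt{30}}{167}} + 144} = \sqrt{\frac{1}{201 + \left(-95 + 4 i \sqrt{30}\right) \frac{1}{167}} + 144} = \sqrt{\frac{1}{201 - \left(\frac{95}{167} - \frac{4 i \sqrt{30}}{167}\right)} + 144} = \sqrt{\frac{1}{\frac{33472}{167} + \frac{4 i \sqrt{30}}{167}} + 144} = \sqrt{144 + \frac{1}{\frac{33472}{167} + \frac{4 i \sqrt{30}}{167}}}$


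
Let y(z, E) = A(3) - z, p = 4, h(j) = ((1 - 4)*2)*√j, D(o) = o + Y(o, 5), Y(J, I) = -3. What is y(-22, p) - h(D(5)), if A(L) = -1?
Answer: 21 + 6*√2 ≈ 29.485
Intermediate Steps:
D(o) = -3 + o (D(o) = o - 3 = -3 + o)
h(j) = -6*√j (h(j) = (-3*2)*√j = -6*√j)
y(z, E) = -1 - z
y(-22, p) - h(D(5)) = (-1 - 1*(-22)) - (-6)*√(-3 + 5) = (-1 + 22) - (-6)*√2 = 21 + 6*√2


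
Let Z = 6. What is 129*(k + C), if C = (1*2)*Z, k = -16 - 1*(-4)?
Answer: 0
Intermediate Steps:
k = -12 (k = -16 + 4 = -12)
C = 12 (C = (1*2)*6 = 2*6 = 12)
129*(k + C) = 129*(-12 + 12) = 129*0 = 0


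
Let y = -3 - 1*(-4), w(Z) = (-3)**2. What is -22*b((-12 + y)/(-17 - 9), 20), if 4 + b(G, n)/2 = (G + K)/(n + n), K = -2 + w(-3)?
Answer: 43637/260 ≈ 167.83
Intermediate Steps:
w(Z) = 9
K = 7 (K = -2 + 9 = 7)
y = 1 (y = -3 + 4 = 1)
b(G, n) = -8 + (7 + G)/n (b(G, n) = -8 + 2*((G + 7)/(n + n)) = -8 + 2*((7 + G)/((2*n))) = -8 + 2*((7 + G)*(1/(2*n))) = -8 + 2*((7 + G)/(2*n)) = -8 + (7 + G)/n)
-22*b((-12 + y)/(-17 - 9), 20) = -22*(7 + (-12 + 1)/(-17 - 9) - 8*20)/20 = -11*(7 - 11/(-26) - 160)/10 = -11*(7 - 11*(-1/26) - 160)/10 = -11*(7 + 11/26 - 160)/10 = -11*(-3967)/(10*26) = -22*(-3967/520) = 43637/260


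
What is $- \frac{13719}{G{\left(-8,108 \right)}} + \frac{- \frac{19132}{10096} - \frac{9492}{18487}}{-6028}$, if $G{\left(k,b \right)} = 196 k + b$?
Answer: $\frac{137819898605327}{14666411294480} \approx 9.397$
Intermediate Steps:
$G{\left(k,b \right)} = b + 196 k$
$- \frac{13719}{G{\left(-8,108 \right)}} + \frac{- \frac{19132}{10096} - \frac{9492}{18487}}{-6028} = - \frac{13719}{108 + 196 \left(-8\right)} + \frac{- \frac{19132}{10096} - \frac{9492}{18487}}{-6028} = - \frac{13719}{108 - 1568} + \left(\left(-19132\right) \frac{1}{10096} - \frac{1356}{2641}\right) \left(- \frac{1}{6028}\right) = - \frac{13719}{-1460} + \left(- \frac{4783}{2524} - \frac{1356}{2641}\right) \left(- \frac{1}{6028}\right) = \left(-13719\right) \left(- \frac{1}{1460}\right) - - \frac{16054447}{40181948752} = \frac{13719}{1460} + \frac{16054447}{40181948752} = \frac{137819898605327}{14666411294480}$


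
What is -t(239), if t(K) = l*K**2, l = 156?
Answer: -8910876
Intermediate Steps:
t(K) = 156*K**2
-t(239) = -156*239**2 = -156*57121 = -1*8910876 = -8910876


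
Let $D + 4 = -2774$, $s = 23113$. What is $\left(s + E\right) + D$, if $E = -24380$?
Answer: $-4045$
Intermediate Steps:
$D = -2778$ ($D = -4 - 2774 = -2778$)
$\left(s + E\right) + D = \left(23113 - 24380\right) - 2778 = -1267 - 2778 = -4045$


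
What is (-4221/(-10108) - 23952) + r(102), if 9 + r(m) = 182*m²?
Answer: 2699655351/1444 ≈ 1.8696e+6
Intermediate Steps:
r(m) = -9 + 182*m²
(-4221/(-10108) - 23952) + r(102) = (-4221/(-10108) - 23952) + (-9 + 182*102²) = (-4221*(-1/10108) - 23952) + (-9 + 182*10404) = (603/1444 - 23952) + (-9 + 1893528) = -34586085/1444 + 1893519 = 2699655351/1444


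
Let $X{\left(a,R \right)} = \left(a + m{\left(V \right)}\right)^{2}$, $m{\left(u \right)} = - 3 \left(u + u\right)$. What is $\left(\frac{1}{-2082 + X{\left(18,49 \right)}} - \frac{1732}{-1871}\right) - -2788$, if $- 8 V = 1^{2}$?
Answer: $\frac{144472951024}{51802377} \approx 2788.9$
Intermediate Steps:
$V = - \frac{1}{8}$ ($V = - \frac{1^{2}}{8} = \left(- \frac{1}{8}\right) 1 = - \frac{1}{8} \approx -0.125$)
$m{\left(u \right)} = - 6 u$ ($m{\left(u \right)} = - 3 \cdot 2 u = - 6 u$)
$X{\left(a,R \right)} = \left(\frac{3}{4} + a\right)^{2}$ ($X{\left(a,R \right)} = \left(a - - \frac{3}{4}\right)^{2} = \left(a + \frac{3}{4}\right)^{2} = \left(\frac{3}{4} + a\right)^{2}$)
$\left(\frac{1}{-2082 + X{\left(18,49 \right)}} - \frac{1732}{-1871}\right) - -2788 = \left(\frac{1}{-2082 + \frac{\left(3 + 4 \cdot 18\right)^{2}}{16}} - \frac{1732}{-1871}\right) - -2788 = \left(\frac{1}{-2082 + \frac{\left(3 + 72\right)^{2}}{16}} - - \frac{1732}{1871}\right) + 2788 = \left(\frac{1}{-2082 + \frac{75^{2}}{16}} + \frac{1732}{1871}\right) + 2788 = \left(\frac{1}{-2082 + \frac{1}{16} \cdot 5625} + \frac{1732}{1871}\right) + 2788 = \left(\frac{1}{-2082 + \frac{5625}{16}} + \frac{1732}{1871}\right) + 2788 = \left(\frac{1}{- \frac{27687}{16}} + \frac{1732}{1871}\right) + 2788 = \left(- \frac{16}{27687} + \frac{1732}{1871}\right) + 2788 = \frac{47923948}{51802377} + 2788 = \frac{144472951024}{51802377}$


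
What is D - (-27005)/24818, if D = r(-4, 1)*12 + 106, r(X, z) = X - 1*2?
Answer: 870817/24818 ≈ 35.088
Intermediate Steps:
r(X, z) = -2 + X (r(X, z) = X - 2 = -2 + X)
D = 34 (D = (-2 - 4)*12 + 106 = -6*12 + 106 = -72 + 106 = 34)
D - (-27005)/24818 = 34 - (-27005)/24818 = 34 - 1*(-27005/24818) = 34 + 27005/24818 = 870817/24818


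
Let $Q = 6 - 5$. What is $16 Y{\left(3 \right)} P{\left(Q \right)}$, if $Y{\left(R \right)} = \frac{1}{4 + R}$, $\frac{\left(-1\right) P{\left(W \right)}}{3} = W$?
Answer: $- \frac{48}{7} \approx -6.8571$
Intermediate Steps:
$Q = 1$ ($Q = 6 - 5 = 1$)
$P{\left(W \right)} = - 3 W$
$16 Y{\left(3 \right)} P{\left(Q \right)} = \frac{16}{4 + 3} \left(\left(-3\right) 1\right) = \frac{16}{7} \left(-3\right) = - \frac{48}{7}$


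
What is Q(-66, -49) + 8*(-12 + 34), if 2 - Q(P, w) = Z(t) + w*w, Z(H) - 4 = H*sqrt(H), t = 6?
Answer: -2227 - 6*sqrt(6) ≈ -2241.7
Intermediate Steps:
Z(H) = 4 + H**(3/2) (Z(H) = 4 + H*sqrt(H) = 4 + H**(3/2))
Q(P, w) = -2 - w**2 - 6*sqrt(6) (Q(P, w) = 2 - ((4 + 6**(3/2)) + w*w) = 2 - ((4 + 6*sqrt(6)) + w**2) = 2 - (4 + w**2 + 6*sqrt(6)) = 2 + (-4 - w**2 - 6*sqrt(6)) = -2 - w**2 - 6*sqrt(6))
Q(-66, -49) + 8*(-12 + 34) = (-2 - 1*(-49)**2 - 6*sqrt(6)) + 8*(-12 + 34) = (-2 - 1*2401 - 6*sqrt(6)) + 8*22 = (-2 - 2401 - 6*sqrt(6)) + 176 = (-2403 - 6*sqrt(6)) + 176 = -2227 - 6*sqrt(6)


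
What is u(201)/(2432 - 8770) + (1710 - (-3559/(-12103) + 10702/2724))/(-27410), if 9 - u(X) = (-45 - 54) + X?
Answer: -68097291296191/1431862830974940 ≈ -0.047559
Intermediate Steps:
u(X) = 108 - X (u(X) = 9 - ((-45 - 54) + X) = 9 - (-99 + X) = 9 + (99 - X) = 108 - X)
u(201)/(2432 - 8770) + (1710 - (-3559/(-12103) + 10702/2724))/(-27410) = (108 - 1*201)/(2432 - 8770) + (1710 - (-3559/(-12103) + 10702/2724))/(-27410) = (108 - 201)/(-6338) + (1710 - (-3559*(-1/12103) + 10702*(1/2724)))*(-1/27410) = -93*(-1/6338) + (1710 - (3559/12103 + 5351/1362))*(-1/27410) = 93/6338 + (1710 - 1*69610511/16484286)*(-1/27410) = 93/6338 + (1710 - 69610511/16484286)*(-1/27410) = 93/6338 + (28118518549/16484286)*(-1/27410) = 93/6338 - 28118518549/451834279260 = -68097291296191/1431862830974940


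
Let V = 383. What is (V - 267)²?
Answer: 13456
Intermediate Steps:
(V - 267)² = (383 - 267)² = 116² = 13456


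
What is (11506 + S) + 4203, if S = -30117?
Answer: -14408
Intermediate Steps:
(11506 + S) + 4203 = (11506 - 30117) + 4203 = -18611 + 4203 = -14408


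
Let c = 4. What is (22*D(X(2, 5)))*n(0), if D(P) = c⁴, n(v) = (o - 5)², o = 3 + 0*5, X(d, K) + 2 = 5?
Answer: 22528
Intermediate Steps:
X(d, K) = 3 (X(d, K) = -2 + 5 = 3)
o = 3 (o = 3 + 0 = 3)
n(v) = 4 (n(v) = (3 - 5)² = (-2)² = 4)
D(P) = 256 (D(P) = 4⁴ = 256)
(22*D(X(2, 5)))*n(0) = (22*256)*4 = 5632*4 = 22528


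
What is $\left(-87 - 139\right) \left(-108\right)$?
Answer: $24408$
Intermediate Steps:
$\left(-87 - 139\right) \left(-108\right) = \left(-226\right) \left(-108\right) = 24408$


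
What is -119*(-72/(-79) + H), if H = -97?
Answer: 903329/79 ≈ 11435.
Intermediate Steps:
-119*(-72/(-79) + H) = -119*(-72/(-79) - 97) = -119*(-72*(-1/79) - 97) = -119*(72/79 - 97) = -119*(-7591/79) = 903329/79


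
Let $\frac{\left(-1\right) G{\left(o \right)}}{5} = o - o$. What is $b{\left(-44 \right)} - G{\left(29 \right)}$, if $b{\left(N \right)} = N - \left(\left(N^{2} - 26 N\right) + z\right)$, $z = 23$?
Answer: $-3147$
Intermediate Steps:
$G{\left(o \right)} = 0$ ($G{\left(o \right)} = - 5 \left(o - o\right) = \left(-5\right) 0 = 0$)
$b{\left(N \right)} = -23 - N^{2} + 27 N$ ($b{\left(N \right)} = N - \left(\left(N^{2} - 26 N\right) + 23\right) = N - \left(23 + N^{2} - 26 N\right) = -23 - N^{2} + 27 N$)
$b{\left(-44 \right)} - G{\left(29 \right)} = \left(-23 - \left(-44\right)^{2} + 27 \left(-44\right)\right) - 0 = \left(-23 - 1936 - 1188\right) + 0 = -3147 + 0 = -3147$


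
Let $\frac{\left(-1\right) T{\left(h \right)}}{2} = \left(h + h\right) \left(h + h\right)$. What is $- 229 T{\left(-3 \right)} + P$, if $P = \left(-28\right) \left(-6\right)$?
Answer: $16656$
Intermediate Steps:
$T{\left(h \right)} = - 8 h^{2}$ ($T{\left(h \right)} = - 2 \left(h + h\right) \left(h + h\right) = - 2 \cdot 2 h 2 h = - 2 \cdot 4 h^{2} = - 8 h^{2}$)
$P = 168$
$- 229 T{\left(-3 \right)} + P = - 229 \left(- 8 \left(-3\right)^{2}\right) + 168 = - 229 \left(\left(-8\right) 9\right) + 168 = \left(-229\right) \left(-72\right) + 168 = 16488 + 168 = 16656$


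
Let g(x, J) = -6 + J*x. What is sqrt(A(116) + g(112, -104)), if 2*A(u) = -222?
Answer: I*sqrt(11765) ≈ 108.47*I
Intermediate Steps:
A(u) = -111 (A(u) = (1/2)*(-222) = -111)
sqrt(A(116) + g(112, -104)) = sqrt(-111 + (-6 - 104*112)) = sqrt(-111 + (-6 - 11648)) = sqrt(-111 - 11654) = sqrt(-11765) = I*sqrt(11765)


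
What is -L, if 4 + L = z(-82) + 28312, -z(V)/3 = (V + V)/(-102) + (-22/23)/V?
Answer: -453727661/16031 ≈ -28303.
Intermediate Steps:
z(V) = V/17 + 66/(23*V) (z(V) = -3*((V + V)/(-102) + (-22/23)/V) = -3*((2*V)*(-1/102) + (-22*1/23)/V) = -3*(-V/51 - 22/(23*V)) = -3*(-22/(23*V) - V/51) = V/17 + 66/(23*V))
L = 453727661/16031 (L = -4 + (((1/17)*(-82) + (66/23)/(-82)) + 28312) = -4 + ((-82/17 + (66/23)*(-1/82)) + 28312) = -4 + ((-82/17 - 33/943) + 28312) = -4 + (-77887/16031 + 28312) = -4 + 453791785/16031 = 453727661/16031 ≈ 28303.)
-L = -1*453727661/16031 = -453727661/16031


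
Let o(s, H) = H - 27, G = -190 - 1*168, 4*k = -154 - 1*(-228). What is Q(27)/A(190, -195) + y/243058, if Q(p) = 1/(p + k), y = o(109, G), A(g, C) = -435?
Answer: -15726341/9621450930 ≈ -0.0016345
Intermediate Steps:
k = 37/2 (k = (-154 - 1*(-228))/4 = (-154 + 228)/4 = (1/4)*74 = 37/2 ≈ 18.500)
G = -358 (G = -190 - 168 = -358)
o(s, H) = -27 + H
y = -385 (y = -27 - 358 = -385)
Q(p) = 1/(37/2 + p) (Q(p) = 1/(p + 37/2) = 1/(37/2 + p))
Q(27)/A(190, -195) + y/243058 = (2/(37 + 2*27))/(-435) - 385/243058 = (2/(37 + 54))*(-1/435) - 385*1/243058 = (2/91)*(-1/435) - 385/243058 = -2/39585 - 385/243058 = -15726341/9621450930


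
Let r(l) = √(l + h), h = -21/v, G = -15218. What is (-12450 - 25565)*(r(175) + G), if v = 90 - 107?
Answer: 578512270 - 76030*√12733/17 ≈ 5.7801e+8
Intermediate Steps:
v = -17
h = 21/17 (h = -21/(-17) = -21*(-1/17) = 21/17 ≈ 1.2353)
r(l) = √(21/17 + l) (r(l) = √(l + 21/17) = √(21/17 + l))
(-12450 - 25565)*(r(175) + G) = (-12450 - 25565)*(√(357 + 289*175)/17 - 15218) = -38015*(√(357 + 50575)/17 - 15218) = -38015*(√50932/17 - 15218) = -38015*((2*√12733)/17 - 15218) = -38015*(2*√12733/17 - 15218) = -38015*(-15218 + 2*√12733/17) = 578512270 - 76030*√12733/17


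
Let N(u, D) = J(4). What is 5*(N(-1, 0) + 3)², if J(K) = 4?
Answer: 245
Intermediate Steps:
N(u, D) = 4
5*(N(-1, 0) + 3)² = 5*(4 + 3)² = 5*7² = 5*49 = 245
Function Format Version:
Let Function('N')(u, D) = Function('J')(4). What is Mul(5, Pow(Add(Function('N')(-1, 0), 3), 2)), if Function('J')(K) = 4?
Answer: 245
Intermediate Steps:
Function('N')(u, D) = 4
Mul(5, Pow(Add(Function('N')(-1, 0), 3), 2)) = Mul(5, Pow(Add(4, 3), 2)) = Mul(5, Pow(7, 2)) = Mul(5, 49) = 245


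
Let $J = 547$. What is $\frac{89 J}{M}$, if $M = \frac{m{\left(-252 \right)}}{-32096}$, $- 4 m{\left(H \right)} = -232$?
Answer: $- \frac{781264784}{29} \approx -2.694 \cdot 10^{7}$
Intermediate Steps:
$m{\left(H \right)} = 58$ ($m{\left(H \right)} = \left(- \frac{1}{4}\right) \left(-232\right) = 58$)
$M = - \frac{29}{16048}$ ($M = \frac{58}{-32096} = 58 \left(- \frac{1}{32096}\right) = - \frac{29}{16048} \approx -0.0018071$)
$\frac{89 J}{M} = \frac{89 \cdot 547}{- \frac{29}{16048}} = 48683 \left(- \frac{16048}{29}\right) = - \frac{781264784}{29}$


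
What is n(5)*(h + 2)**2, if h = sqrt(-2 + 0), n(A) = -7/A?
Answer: -14/5 - 28*I*sqrt(2)/5 ≈ -2.8 - 7.9196*I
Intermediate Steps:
h = I*sqrt(2) (h = sqrt(-2) = I*sqrt(2) ≈ 1.4142*I)
n(5)*(h + 2)**2 = (-7/5)*(I*sqrt(2) + 2)**2 = (-7*1/5)*(2 + I*sqrt(2))**2 = -7*(2 + I*sqrt(2))**2/5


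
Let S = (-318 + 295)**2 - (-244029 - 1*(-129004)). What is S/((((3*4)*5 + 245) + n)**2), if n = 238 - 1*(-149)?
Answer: 57777/239432 ≈ 0.24131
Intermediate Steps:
n = 387 (n = 238 + 149 = 387)
S = 115554 (S = (-23)**2 - (-244029 + 129004) = 529 - 1*(-115025) = 529 + 115025 = 115554)
S/((((3*4)*5 + 245) + n)**2) = 115554/((((3*4)*5 + 245) + 387)**2) = 115554/(((12*5 + 245) + 387)**2) = 115554/(((60 + 245) + 387)**2) = 115554/((305 + 387)**2) = 115554/(692**2) = 115554/478864 = 115554*(1/478864) = 57777/239432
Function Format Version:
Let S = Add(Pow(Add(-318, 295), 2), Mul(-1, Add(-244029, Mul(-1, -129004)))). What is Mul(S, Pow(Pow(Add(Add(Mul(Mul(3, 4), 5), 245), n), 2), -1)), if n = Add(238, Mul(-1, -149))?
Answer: Rational(57777, 239432) ≈ 0.24131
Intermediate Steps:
n = 387 (n = Add(238, 149) = 387)
S = 115554 (S = Add(Pow(-23, 2), Mul(-1, Add(-244029, 129004))) = Add(529, Mul(-1, -115025)) = Add(529, 115025) = 115554)
Mul(S, Pow(Pow(Add(Add(Mul(Mul(3, 4), 5), 245), n), 2), -1)) = Mul(115554, Pow(Pow(Add(Add(Mul(Mul(3, 4), 5), 245), 387), 2), -1)) = Mul(115554, Pow(Pow(Add(Add(Mul(12, 5), 245), 387), 2), -1)) = Mul(115554, Pow(Pow(Add(Add(60, 245), 387), 2), -1)) = Mul(115554, Pow(Pow(Add(305, 387), 2), -1)) = Mul(115554, Pow(Pow(692, 2), -1)) = Mul(115554, Pow(478864, -1)) = Mul(115554, Rational(1, 478864)) = Rational(57777, 239432)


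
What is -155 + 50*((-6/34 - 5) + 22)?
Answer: 11665/17 ≈ 686.18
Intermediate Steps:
-155 + 50*((-6/34 - 5) + 22) = -155 + 50*((-6*1/34 - 5) + 22) = -155 + 50*((-3/17 - 5) + 22) = -155 + 50*(-88/17 + 22) = -155 + 50*(286/17) = -155 + 14300/17 = 11665/17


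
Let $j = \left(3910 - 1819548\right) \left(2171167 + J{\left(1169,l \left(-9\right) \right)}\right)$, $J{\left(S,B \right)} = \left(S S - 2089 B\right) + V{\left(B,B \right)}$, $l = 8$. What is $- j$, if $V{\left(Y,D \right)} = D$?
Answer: $6696189144832$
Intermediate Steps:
$J{\left(S,B \right)} = S^{2} - 2088 B$ ($J{\left(S,B \right)} = \left(S S - 2089 B\right) + B = \left(S^{2} - 2089 B\right) + B = S^{2} - 2088 B$)
$j = -6696189144832$ ($j = \left(3910 - 1819548\right) \left(2171167 + \left(1169^{2} - 2088 \cdot 8 \left(-9\right)\right)\right) = - 1815638 \left(2171167 + \left(1366561 - -150336\right)\right) = - 1815638 \left(2171167 + \left(1366561 + 150336\right)\right) = - 1815638 \left(2171167 + 1516897\right) = \left(-1815638\right) 3688064 = -6696189144832$)
$- j = \left(-1\right) \left(-6696189144832\right) = 6696189144832$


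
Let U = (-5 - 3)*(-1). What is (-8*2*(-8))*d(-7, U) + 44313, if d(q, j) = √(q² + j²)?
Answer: 44313 + 128*√113 ≈ 45674.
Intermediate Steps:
U = 8 (U = -8*(-1) = 8)
d(q, j) = √(j² + q²)
(-8*2*(-8))*d(-7, U) + 44313 = (-8*2*(-8))*√(8² + (-7)²) + 44313 = (-16*(-8))*√(64 + 49) + 44313 = (-1*(-128))*√113 + 44313 = 128*√113 + 44313 = 44313 + 128*√113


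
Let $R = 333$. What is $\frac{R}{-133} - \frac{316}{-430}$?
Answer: $- \frac{50581}{28595} \approx -1.7689$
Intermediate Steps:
$\frac{R}{-133} - \frac{316}{-430} = \frac{333}{-133} - \frac{316}{-430} = 333 \left(- \frac{1}{133}\right) - - \frac{158}{215} = - \frac{333}{133} + \frac{158}{215} = - \frac{50581}{28595}$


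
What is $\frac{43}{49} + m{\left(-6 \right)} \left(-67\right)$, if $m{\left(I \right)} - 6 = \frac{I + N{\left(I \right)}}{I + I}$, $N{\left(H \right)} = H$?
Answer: $- \frac{22938}{49} \approx -468.12$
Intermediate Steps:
$m{\left(I \right)} = 7$ ($m{\left(I \right)} = 6 + \frac{I + I}{I + I} = 6 + \frac{2 I}{2 I} = 6 + 2 I \frac{1}{2 I} = 6 + 1 = 7$)
$\frac{43}{49} + m{\left(-6 \right)} \left(-67\right) = \frac{43}{49} + 7 \left(-67\right) = 43 \cdot \frac{1}{49} - 469 = \frac{43}{49} - 469 = - \frac{22938}{49}$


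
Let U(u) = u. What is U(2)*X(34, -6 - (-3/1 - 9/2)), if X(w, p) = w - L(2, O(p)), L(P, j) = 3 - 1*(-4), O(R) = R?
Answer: 54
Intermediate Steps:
L(P, j) = 7 (L(P, j) = 3 + 4 = 7)
X(w, p) = -7 + w (X(w, p) = w - 1*7 = w - 7 = -7 + w)
U(2)*X(34, -6 - (-3/1 - 9/2)) = 2*(-7 + 34) = 2*27 = 54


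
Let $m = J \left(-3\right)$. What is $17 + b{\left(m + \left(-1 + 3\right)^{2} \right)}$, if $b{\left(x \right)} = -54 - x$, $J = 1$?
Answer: $-38$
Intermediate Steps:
$m = -3$ ($m = 1 \left(-3\right) = -3$)
$17 + b{\left(m + \left(-1 + 3\right)^{2} \right)} = 17 - \left(51 + \left(-1 + 3\right)^{2}\right) = 17 - 55 = -38$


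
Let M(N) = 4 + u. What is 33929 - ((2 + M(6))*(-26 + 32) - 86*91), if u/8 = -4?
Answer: 41911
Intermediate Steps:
u = -32 (u = 8*(-4) = -32)
M(N) = -28 (M(N) = 4 - 32 = -28)
33929 - ((2 + M(6))*(-26 + 32) - 86*91) = 33929 - ((2 - 28)*(-26 + 32) - 86*91) = 33929 - (-26*6 - 7826) = 33929 - (-156 - 7826) = 33929 - 1*(-7982) = 33929 + 7982 = 41911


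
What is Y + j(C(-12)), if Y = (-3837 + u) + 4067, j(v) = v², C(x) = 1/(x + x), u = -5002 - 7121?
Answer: -6850367/576 ≈ -11893.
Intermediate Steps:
u = -12123
C(x) = 1/(2*x)
Y = -11893 (Y = (-3837 - 12123) + 4067 = -15960 + 4067 = -11893)
Y + j(C(-12)) = -11893 + ((½)/(-12))² = -11893 + ((½)*(-1/12))² = -11893 + (-1/24)² = -11893 + 1/576 = -6850367/576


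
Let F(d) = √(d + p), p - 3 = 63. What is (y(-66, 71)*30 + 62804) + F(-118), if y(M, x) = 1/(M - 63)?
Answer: 2700562/43 + 2*I*√13 ≈ 62804.0 + 7.2111*I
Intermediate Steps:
p = 66 (p = 3 + 63 = 66)
y(M, x) = 1/(-63 + M)
F(d) = √(66 + d) (F(d) = √(d + 66) = √(66 + d))
(y(-66, 71)*30 + 62804) + F(-118) = (30/(-63 - 66) + 62804) + √(66 - 118) = (30/(-129) + 62804) + √(-52) = (-1/129*30 + 62804) + 2*I*√13 = (-10/43 + 62804) + 2*I*√13 = 2700562/43 + 2*I*√13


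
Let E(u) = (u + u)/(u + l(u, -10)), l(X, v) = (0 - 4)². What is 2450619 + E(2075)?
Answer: 5124248479/2091 ≈ 2.4506e+6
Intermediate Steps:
l(X, v) = 16 (l(X, v) = (-4)² = 16)
E(u) = 2*u/(16 + u) (E(u) = (u + u)/(u + 16) = (2*u)/(16 + u) = 2*u/(16 + u))
2450619 + E(2075) = 2450619 + 2*2075/(16 + 2075) = 2450619 + 2*2075/2091 = 2450619 + 2*2075*(1/2091) = 2450619 + 4150/2091 = 5124248479/2091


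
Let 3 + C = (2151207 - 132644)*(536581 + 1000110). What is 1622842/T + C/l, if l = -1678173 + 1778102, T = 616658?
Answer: 956408147952493979/30811008641 ≈ 3.1041e+7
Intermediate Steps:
C = 3101907595030 (C = -3 + (2151207 - 132644)*(536581 + 1000110) = -3 + 2018563*1536691 = -3 + 3101907595033 = 3101907595030)
l = 99929
1622842/T + C/l = 1622842/616658 + 3101907595030/99929 = 1622842*(1/616658) + 3101907595030*(1/99929) = 811421/308329 + 3101907595030/99929 = 956408147952493979/30811008641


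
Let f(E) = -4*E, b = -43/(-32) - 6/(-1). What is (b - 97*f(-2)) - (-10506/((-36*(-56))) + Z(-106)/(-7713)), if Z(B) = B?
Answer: -1319036729/1727712 ≈ -763.46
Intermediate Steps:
b = 235/32 (b = -43*(-1/32) - 6*(-1) = 43/32 + 6 = 235/32 ≈ 7.3438)
(b - 97*f(-2)) - (-10506/((-36*(-56))) + Z(-106)/(-7713)) = (235/32 - (-388)*(-2)) - (-10506/((-36*(-56))) - 106/(-7713)) = (235/32 - 97*8) - (-10506/2016 - 106*(-1/7713)) = (235/32 - 776) - (-10506*1/2016 + 106/7713) = -24597/32 - (-1751/336 + 106/7713) = -24597/32 - 1*(-4489949/863856) = -24597/32 + 4489949/863856 = -1319036729/1727712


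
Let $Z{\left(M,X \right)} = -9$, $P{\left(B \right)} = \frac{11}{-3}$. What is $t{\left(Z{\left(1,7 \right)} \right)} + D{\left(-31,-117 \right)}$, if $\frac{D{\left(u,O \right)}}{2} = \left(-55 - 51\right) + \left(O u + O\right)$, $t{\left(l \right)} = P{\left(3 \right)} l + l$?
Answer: $6832$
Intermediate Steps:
$P{\left(B \right)} = - \frac{11}{3}$ ($P{\left(B \right)} = 11 \left(- \frac{1}{3}\right) = - \frac{11}{3}$)
$t{\left(l \right)} = - \frac{8 l}{3}$ ($t{\left(l \right)} = - \frac{11 l}{3} + l = - \frac{8 l}{3}$)
$D{\left(u,O \right)} = -212 + 2 O + 2 O u$ ($D{\left(u,O \right)} = 2 \left(\left(-55 - 51\right) + \left(O u + O\right)\right) = 2 \left(-106 + \left(O + O u\right)\right) = 2 \left(-106 + O + O u\right) = -212 + 2 O + 2 O u$)
$t{\left(Z{\left(1,7 \right)} \right)} + D{\left(-31,-117 \right)} = \left(- \frac{8}{3}\right) \left(-9\right) + \left(-212 + 2 \left(-117\right) + 2 \left(-117\right) \left(-31\right)\right) = 24 - -6808 = 24 + 6808 = 6832$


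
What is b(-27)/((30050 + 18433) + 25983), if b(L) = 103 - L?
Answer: 65/37233 ≈ 0.0017458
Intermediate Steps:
b(-27)/((30050 + 18433) + 25983) = (103 - 1*(-27))/((30050 + 18433) + 25983) = (103 + 27)/(48483 + 25983) = 130/74466 = 130*(1/74466) = 65/37233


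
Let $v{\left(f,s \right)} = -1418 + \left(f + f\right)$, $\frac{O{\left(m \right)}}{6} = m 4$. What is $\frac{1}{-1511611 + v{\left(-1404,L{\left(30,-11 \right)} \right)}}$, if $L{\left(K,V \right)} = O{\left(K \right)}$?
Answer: $- \frac{1}{1515837} \approx -6.597 \cdot 10^{-7}$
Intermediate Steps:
$O{\left(m \right)} = 24 m$ ($O{\left(m \right)} = 6 m 4 = 6 \cdot 4 m = 24 m$)
$L{\left(K,V \right)} = 24 K$
$v{\left(f,s \right)} = -1418 + 2 f$
$\frac{1}{-1511611 + v{\left(-1404,L{\left(30,-11 \right)} \right)}} = \frac{1}{-1511611 + \left(-1418 + 2 \left(-1404\right)\right)} = \frac{1}{-1511611 - 4226} = \frac{1}{-1515837} = - \frac{1}{1515837}$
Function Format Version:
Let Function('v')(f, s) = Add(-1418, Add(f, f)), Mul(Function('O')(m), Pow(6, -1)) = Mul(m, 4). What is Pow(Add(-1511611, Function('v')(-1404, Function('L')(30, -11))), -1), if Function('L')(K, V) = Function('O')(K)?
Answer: Rational(-1, 1515837) ≈ -6.5970e-7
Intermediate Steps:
Function('O')(m) = Mul(24, m) (Function('O')(m) = Mul(6, Mul(m, 4)) = Mul(6, Mul(4, m)) = Mul(24, m))
Function('L')(K, V) = Mul(24, K)
Function('v')(f, s) = Add(-1418, Mul(2, f))
Pow(Add(-1511611, Function('v')(-1404, Function('L')(30, -11))), -1) = Pow(Add(-1511611, Add(-1418, Mul(2, -1404))), -1) = Pow(Add(-1511611, Add(-1418, -2808)), -1) = Pow(Add(-1511611, -4226), -1) = Pow(-1515837, -1) = Rational(-1, 1515837)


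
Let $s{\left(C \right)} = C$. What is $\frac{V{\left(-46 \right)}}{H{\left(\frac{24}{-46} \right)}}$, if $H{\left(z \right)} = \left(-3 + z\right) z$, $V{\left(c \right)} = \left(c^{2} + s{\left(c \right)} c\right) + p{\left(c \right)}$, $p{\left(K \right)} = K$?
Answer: $\frac{1107197}{486} \approx 2278.2$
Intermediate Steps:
$V{\left(c \right)} = c + 2 c^{2}$ ($V{\left(c \right)} = \left(c^{2} + c c\right) + c = \left(c^{2} + c^{2}\right) + c = 2 c^{2} + c = c + 2 c^{2}$)
$H{\left(z \right)} = z \left(-3 + z\right)$
$\frac{V{\left(-46 \right)}}{H{\left(\frac{24}{-46} \right)}} = \frac{\left(-46\right) \left(1 + 2 \left(-46\right)\right)}{\frac{24}{-46} \left(-3 + \frac{24}{-46}\right)} = \frac{\left(-46\right) \left(1 - 92\right)}{24 \left(- \frac{1}{46}\right) \left(-3 + 24 \left(- \frac{1}{46}\right)\right)} = \frac{\left(-46\right) \left(-91\right)}{\left(- \frac{12}{23}\right) \left(-3 - \frac{12}{23}\right)} = \frac{4186}{\left(- \frac{12}{23}\right) \left(- \frac{81}{23}\right)} = \frac{4186}{\frac{972}{529}} = 4186 \cdot \frac{529}{972} = \frac{1107197}{486}$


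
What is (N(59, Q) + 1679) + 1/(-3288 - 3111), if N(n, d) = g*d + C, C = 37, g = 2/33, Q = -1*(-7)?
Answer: 120817375/70389 ≈ 1716.4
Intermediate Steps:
Q = 7
g = 2/33 (g = 2*(1/33) = 2/33 ≈ 0.060606)
N(n, d) = 37 + 2*d/33 (N(n, d) = 2*d/33 + 37 = 37 + 2*d/33)
(N(59, Q) + 1679) + 1/(-3288 - 3111) = ((37 + (2/33)*7) + 1679) + 1/(-3288 - 3111) = ((37 + 14/33) + 1679) + 1/(-6399) = (1235/33 + 1679) - 1/6399 = 56642/33 - 1/6399 = 120817375/70389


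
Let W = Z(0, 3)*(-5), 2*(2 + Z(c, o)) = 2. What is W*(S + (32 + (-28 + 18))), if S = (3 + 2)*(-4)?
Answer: 10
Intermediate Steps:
Z(c, o) = -1 (Z(c, o) = -2 + (1/2)*2 = -2 + 1 = -1)
S = -20 (S = 5*(-4) = -20)
W = 5 (W = -1*(-5) = 5)
W*(S + (32 + (-28 + 18))) = 5*(-20 + (32 + (-28 + 18))) = 5*(-20 + (32 - 10)) = 5*(-20 + 22) = 5*2 = 10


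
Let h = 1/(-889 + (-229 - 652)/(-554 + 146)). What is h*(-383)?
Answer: 156264/361831 ≈ 0.43187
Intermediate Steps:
h = -408/361831 (h = 1/(-889 - 881/(-408)) = 1/(-889 - 881*(-1/408)) = 1/(-889 + 881/408) = 1/(-361831/408) = -408/361831 ≈ -0.0011276)
h*(-383) = -408/361831*(-383) = 156264/361831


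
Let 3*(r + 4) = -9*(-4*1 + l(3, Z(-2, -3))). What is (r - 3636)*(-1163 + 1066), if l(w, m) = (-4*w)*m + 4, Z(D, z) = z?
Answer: 363556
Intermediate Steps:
l(w, m) = 4 - 4*m*w (l(w, m) = -4*m*w + 4 = 4 - 4*m*w)
r = -112 (r = -4 + (-9*(-4*1 + (4 - 4*(-3)*3)))/3 = -4 + (-9*(-4 + (4 + 36)))/3 = -4 + (-9*(-4 + 40))/3 = -4 + (-9*36)/3 = -4 + (1/3)*(-324) = -4 - 108 = -112)
(r - 3636)*(-1163 + 1066) = (-112 - 3636)*(-1163 + 1066) = -3748*(-97) = 363556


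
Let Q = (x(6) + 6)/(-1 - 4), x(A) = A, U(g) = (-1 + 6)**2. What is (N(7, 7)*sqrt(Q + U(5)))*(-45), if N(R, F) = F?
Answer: -63*sqrt(565) ≈ -1497.5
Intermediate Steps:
U(g) = 25 (U(g) = 5**2 = 25)
Q = -12/5 (Q = (6 + 6)/(-1 - 4) = 12/(-5) = 12*(-1/5) = -12/5 ≈ -2.4000)
(N(7, 7)*sqrt(Q + U(5)))*(-45) = (7*sqrt(-12/5 + 25))*(-45) = (7*sqrt(113/5))*(-45) = (7*(sqrt(565)/5))*(-45) = (7*sqrt(565)/5)*(-45) = -63*sqrt(565)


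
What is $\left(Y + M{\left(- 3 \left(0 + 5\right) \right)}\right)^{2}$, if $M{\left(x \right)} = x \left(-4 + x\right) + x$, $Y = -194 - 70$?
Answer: $36$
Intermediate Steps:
$Y = -264$
$M{\left(x \right)} = x + x \left(-4 + x\right)$
$\left(Y + M{\left(- 3 \left(0 + 5\right) \right)}\right)^{2} = \left(-264 + - 3 \left(0 + 5\right) \left(-3 - 3 \left(0 + 5\right)\right)\right)^{2} = \left(-264 + \left(-3\right) 5 \left(-3 - 15\right)\right)^{2} = \left(-264 - 15 \left(-3 - 15\right)\right)^{2} = \left(-264 - -270\right)^{2} = \left(-264 + 270\right)^{2} = 6^{2} = 36$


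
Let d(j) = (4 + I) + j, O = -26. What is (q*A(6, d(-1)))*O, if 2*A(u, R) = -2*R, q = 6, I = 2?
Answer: 780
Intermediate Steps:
d(j) = 6 + j (d(j) = (4 + 2) + j = 6 + j)
A(u, R) = -R (A(u, R) = (-2*R)/2 = -R)
(q*A(6, d(-1)))*O = (6*(-(6 - 1)))*(-26) = (6*(-1*5))*(-26) = (6*(-5))*(-26) = -30*(-26) = 780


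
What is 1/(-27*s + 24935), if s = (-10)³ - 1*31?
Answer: 1/52772 ≈ 1.8949e-5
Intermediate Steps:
s = -1031 (s = -1000 - 31 = -1031)
1/(-27*s + 24935) = 1/(-27*(-1031) + 24935) = 1/(27837 + 24935) = 1/52772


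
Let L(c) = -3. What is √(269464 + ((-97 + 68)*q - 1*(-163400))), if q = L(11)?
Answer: √432951 ≈ 657.99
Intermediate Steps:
q = -3
√(269464 + ((-97 + 68)*q - 1*(-163400))) = √(269464 + ((-97 + 68)*(-3) - 1*(-163400))) = √(269464 + (-29*(-3) + 163400)) = √(269464 + (87 + 163400)) = √(269464 + 163487) = √432951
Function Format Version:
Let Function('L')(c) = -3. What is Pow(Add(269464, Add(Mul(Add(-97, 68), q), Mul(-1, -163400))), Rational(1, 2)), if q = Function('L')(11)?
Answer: Pow(432951, Rational(1, 2)) ≈ 657.99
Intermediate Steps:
q = -3
Pow(Add(269464, Add(Mul(Add(-97, 68), q), Mul(-1, -163400))), Rational(1, 2)) = Pow(Add(269464, Add(Mul(Add(-97, 68), -3), Mul(-1, -163400))), Rational(1, 2)) = Pow(Add(269464, Add(Mul(-29, -3), 163400)), Rational(1, 2)) = Pow(Add(269464, Add(87, 163400)), Rational(1, 2)) = Pow(Add(269464, 163487), Rational(1, 2)) = Pow(432951, Rational(1, 2))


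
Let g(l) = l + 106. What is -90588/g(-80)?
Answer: -45294/13 ≈ -3484.2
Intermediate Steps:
g(l) = 106 + l
-90588/g(-80) = -90588/(106 - 80) = -90588/26 = -90588*1/26 = -45294/13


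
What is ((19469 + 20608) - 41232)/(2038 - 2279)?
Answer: 1155/241 ≈ 4.7925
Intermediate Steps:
((19469 + 20608) - 41232)/(2038 - 2279) = (40077 - 41232)/(-241) = -1155*(-1/241) = 1155/241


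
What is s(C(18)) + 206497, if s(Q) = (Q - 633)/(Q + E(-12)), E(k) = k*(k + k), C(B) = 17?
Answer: 62980969/305 ≈ 2.0650e+5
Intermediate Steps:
E(k) = 2*k² (E(k) = k*(2*k) = 2*k²)
s(Q) = (-633 + Q)/(288 + Q) (s(Q) = (Q - 633)/(Q + 2*(-12)²) = (-633 + Q)/(Q + 2*144) = (-633 + Q)/(Q + 288) = (-633 + Q)/(288 + Q))
s(C(18)) + 206497 = (-633 + 17)/(288 + 17) + 206497 = -616/305 + 206497 = 62980969/305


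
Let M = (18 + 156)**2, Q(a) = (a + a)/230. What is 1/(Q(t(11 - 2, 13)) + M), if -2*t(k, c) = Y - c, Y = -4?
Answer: 230/6963497 ≈ 3.3029e-5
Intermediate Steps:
t(k, c) = 2 + c/2 (t(k, c) = -(-4 - c)/2 = 2 + c/2)
Q(a) = a/115 (Q(a) = (2*a)*(1/230) = a/115)
M = 30276 (M = 174**2 = 30276)
1/(Q(t(11 - 2, 13)) + M) = 1/((2 + (1/2)*13)/115 + 30276) = 1/((2 + 13/2)/115 + 30276) = 1/((1/115)*(17/2) + 30276) = 1/(17/230 + 30276) = 1/(6963497/230) = 230/6963497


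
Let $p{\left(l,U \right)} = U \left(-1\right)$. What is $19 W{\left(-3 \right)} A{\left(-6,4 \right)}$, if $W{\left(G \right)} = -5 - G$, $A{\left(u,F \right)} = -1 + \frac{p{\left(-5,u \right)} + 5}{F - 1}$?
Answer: $- \frac{304}{3} \approx -101.33$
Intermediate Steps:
$p{\left(l,U \right)} = - U$
$A{\left(u,F \right)} = -1 + \frac{5 - u}{-1 + F}$ ($A{\left(u,F \right)} = -1 + \frac{- u + 5}{F - 1} = -1 + \frac{5 - u}{-1 + F}$)
$19 W{\left(-3 \right)} A{\left(-6,4 \right)} = 19 \left(-5 - -3\right) \frac{6 - 4 - -6}{-1 + 4} = 19 \left(-5 + 3\right) \frac{6 - 4 + 6}{3} = 19 \left(-2\right) \frac{1}{3} \cdot 8 = \left(-38\right) \frac{8}{3} = - \frac{304}{3}$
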